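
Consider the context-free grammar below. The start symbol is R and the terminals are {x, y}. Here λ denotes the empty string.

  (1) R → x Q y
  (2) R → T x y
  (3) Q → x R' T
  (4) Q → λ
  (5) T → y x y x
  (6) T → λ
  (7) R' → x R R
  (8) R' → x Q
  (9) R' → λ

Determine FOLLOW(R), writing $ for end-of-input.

FIRST(Q): from Q→x R' T we get {x}; from Q→λ we get {λ}. So FIRST(Q) = {λ, x}.
FIRST(T): from T→y x y x we get {y}; from T→λ we get {λ}. So FIRST(T) = {λ, y}.
FIRST(R'): from R'→x R R we get {x}; from R'→x Q we get {x}; from R'→λ we get {λ}. So FIRST(R') = {λ, x}.
FIRST(R): from R→x Q y we get {x}; from R→T x y we get {x, y}. So FIRST(R) = {x, y}.
FOLLOW(R) includes $ since R is the start symbol.
FOLLOW(R): in R'→x R R (occurrence 1), R is followed by R with FIRST {x, y}; in R'→x R R (occurrence 2), the suffix after R is empty, so FOLLOW(R) ⊇ FOLLOW(R') = {y}. Thus FOLLOW(R) = {$, x, y}.
FOLLOW(Q): in R→x Q y, Q is followed by y with FIRST {y}; in R'→x Q, the suffix after Q is empty, so FOLLOW(Q) ⊇ FOLLOW(R') = {y}. Thus FOLLOW(Q) = {y}.
FOLLOW(T): in R→T x y, T is followed by x y with FIRST {x}; in Q→x R' T, the suffix after T is empty, so FOLLOW(T) ⊇ FOLLOW(Q) = {y}. Thus FOLLOW(T) = {x, y}.
FOLLOW(R'): in Q→x R' T, R' is followed by T with FIRST {λ, y}; in Q→x R' T, the suffix after R' is nullable, so FOLLOW(R') ⊇ FOLLOW(Q) = {y}. Thus FOLLOW(R') = {y}.

{$, x, y}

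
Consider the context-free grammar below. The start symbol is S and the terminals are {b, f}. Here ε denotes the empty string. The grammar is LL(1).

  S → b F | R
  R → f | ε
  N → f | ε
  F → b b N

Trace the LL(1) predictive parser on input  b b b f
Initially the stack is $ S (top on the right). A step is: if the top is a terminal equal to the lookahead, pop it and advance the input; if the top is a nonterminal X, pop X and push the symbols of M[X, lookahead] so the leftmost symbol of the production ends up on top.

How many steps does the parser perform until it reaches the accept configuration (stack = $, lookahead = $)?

     Stack    Input      Action
  1  $ S      b b b f $  expand S → b F
  2  $ F b    b b b f $  match b
  3  $ F      b b f $    expand F → b b N
  4  $ N b b  b b f $    match b
  5  $ N b    b f $      match b
  6  $ N      f $        expand N → f
  7  $ f      f $        match f
Accept reached after 7 steps.

7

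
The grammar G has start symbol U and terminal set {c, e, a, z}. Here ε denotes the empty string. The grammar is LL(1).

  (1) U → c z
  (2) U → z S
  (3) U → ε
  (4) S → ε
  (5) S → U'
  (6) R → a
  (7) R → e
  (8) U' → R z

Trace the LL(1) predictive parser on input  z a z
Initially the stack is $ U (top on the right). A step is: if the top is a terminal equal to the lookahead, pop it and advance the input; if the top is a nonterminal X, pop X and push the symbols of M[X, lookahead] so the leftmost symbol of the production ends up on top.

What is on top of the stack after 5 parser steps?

a

     Stack  Input    Action
  1  $ U    z a z $  expand U → z S
  2  $ S z  z a z $  match z
  3  $ S    a z $    expand S → U'
  4  $ U'   a z $    expand U' → R z
  5  $ z R  a z $    expand R → a
Stack after step 5: $ z a (top = a).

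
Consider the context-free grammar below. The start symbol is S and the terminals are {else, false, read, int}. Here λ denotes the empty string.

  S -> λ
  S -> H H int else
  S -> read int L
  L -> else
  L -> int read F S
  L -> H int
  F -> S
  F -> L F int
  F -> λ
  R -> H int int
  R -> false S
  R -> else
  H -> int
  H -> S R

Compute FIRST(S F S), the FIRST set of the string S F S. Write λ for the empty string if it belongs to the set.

FIRST(S) = {λ, else, false, int, read}  (via H H int else)
FIRST(L) = {else, false, int, read}  (via H int)
FIRST(F) = {λ, else, false, int, read}  (via S, L F int)
FIRST(R) = {else, false, int, read}  (via H int int)
FIRST(H) = {else, false, int, read}  (via S R)
FIRST(S F S): take FIRST of each symbol in turn, carrying on past any symbol whose FIRST contains λ; result {λ, else, false, int, read}.

{λ, else, false, int, read}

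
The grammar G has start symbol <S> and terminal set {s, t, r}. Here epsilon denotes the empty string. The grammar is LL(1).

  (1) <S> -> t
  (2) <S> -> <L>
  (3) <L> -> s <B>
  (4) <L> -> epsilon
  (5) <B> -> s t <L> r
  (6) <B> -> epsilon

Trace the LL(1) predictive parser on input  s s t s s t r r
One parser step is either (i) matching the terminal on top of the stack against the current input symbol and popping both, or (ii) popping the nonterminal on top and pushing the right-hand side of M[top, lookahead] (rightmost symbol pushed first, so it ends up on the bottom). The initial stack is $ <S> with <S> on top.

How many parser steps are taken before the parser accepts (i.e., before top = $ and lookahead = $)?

step 1: stack=$ <S>  input=s s t s s t r r $  — expand <S> -> <L>
step 2: stack=$ <L>  input=s s t s s t r r $  — expand <L> -> s <B>
step 3: stack=$ <B> s  input=s s t s s t r r $  — match s
step 4: stack=$ <B>  input=s t s s t r r $  — expand <B> -> s t <L> r
step 5: stack=$ r <L> t s  input=s t s s t r r $  — match s
step 6: stack=$ r <L> t  input=t s s t r r $  — match t
step 7: stack=$ r <L>  input=s s t r r $  — expand <L> -> s <B>
step 8: stack=$ r <B> s  input=s s t r r $  — match s
step 9: stack=$ r <B>  input=s t r r $  — expand <B> -> s t <L> r
step 10: stack=$ r r <L> t s  input=s t r r $  — match s
step 11: stack=$ r r <L> t  input=t r r $  — match t
step 12: stack=$ r r <L>  input=r r $  — expand <L> -> epsilon
step 13: stack=$ r r  input=r r $  — match r
step 14: stack=$ r  input=r $  — match r
Accept reached after 14 steps.

14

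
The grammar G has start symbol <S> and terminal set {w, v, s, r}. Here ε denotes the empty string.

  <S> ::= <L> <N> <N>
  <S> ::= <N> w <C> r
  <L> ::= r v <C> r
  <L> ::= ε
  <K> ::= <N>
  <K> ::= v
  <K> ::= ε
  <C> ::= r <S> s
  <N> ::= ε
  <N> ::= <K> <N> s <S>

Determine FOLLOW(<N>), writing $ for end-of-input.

FIRST(<L>): from <L>::=r v <C> r we get {r}; from <L>::=ε we get {ε}. So FIRST(<L>) = {ε, r}.
FIRST(<C>): from <C>::=r <S> s we get {r}. So FIRST(<C>) = {r}.
FIRST(<S>): from <S>::=<L> <N> <N> we get {ε, r, s, v}; from <S>::=<N> w <C> r we get {s, v, w}. So FIRST(<S>) = {ε, r, s, v, w}.
FIRST(<K>): from <K>::=<N> we get {ε, s, v}; from <K>::=v we get {v}; from <K>::=ε we get {ε}. So FIRST(<K>) = {ε, s, v}.
FIRST(<N>): from <N>::=ε we get {ε}; from <N>::=<K> <N> s <S> we get {s, v}. So FIRST(<N>) = {ε, s, v}.
FOLLOW(<S>) includes $ since <S> is the start symbol.
FOLLOW(<K>): in <N>::=<K> <N> s <S>, <K> is followed by <N> s <S> with FIRST {s, v}. Thus FOLLOW(<K>) = {s, v}.
FOLLOW(<C>): in <S>::=<N> w <C> r, <C> is followed by r with FIRST {r}; in <L>::=r v <C> r, <C> is followed by r with FIRST {r}. Thus FOLLOW(<C>) = {r}.
FOLLOW(<S>): in <C>::=r <S> s, <S> is followed by s with FIRST {s}; in <N>::=<K> <N> s <S>, the suffix after <S> is empty, so FOLLOW(<S>) ⊇ FOLLOW(<N>) = {$, s, v, w}. Thus FOLLOW(<S>) = {$, s, v, w}.
FOLLOW(<L>): in <S>::=<L> <N> <N>, <L> is followed by <N> <N> with FIRST {ε, s, v}; in <S>::=<L> <N> <N>, the suffix after <L> is nullable, so FOLLOW(<L>) ⊇ FOLLOW(<S>) = {$, s, v, w}. Thus FOLLOW(<L>) = {$, s, v, w}.
FOLLOW(<N>): in <S>::=<L> <N> <N> (occurrence 1), <N> is followed by <N> with FIRST {ε, s, v}; in <S>::=<L> <N> <N> (occurrence 1), the suffix after <N> is nullable, so FOLLOW(<N>) ⊇ FOLLOW(<S>) = {$, s, v, w}; in <S>::=<L> <N> <N> (occurrence 2), the suffix after <N> is empty, so FOLLOW(<N>) ⊇ FOLLOW(<S>) = {$, s, v, w}; in <S>::=<N> w <C> r, <N> is followed by w <C> r with FIRST {w}; in <K>::=<N>, the suffix after <N> is empty, so FOLLOW(<N>) ⊇ FOLLOW(<K>) = {s, v}; in <N>::=<K> <N> s <S>, <N> is followed by s <S> with FIRST {s}. Thus FOLLOW(<N>) = {$, s, v, w}.

{$, s, v, w}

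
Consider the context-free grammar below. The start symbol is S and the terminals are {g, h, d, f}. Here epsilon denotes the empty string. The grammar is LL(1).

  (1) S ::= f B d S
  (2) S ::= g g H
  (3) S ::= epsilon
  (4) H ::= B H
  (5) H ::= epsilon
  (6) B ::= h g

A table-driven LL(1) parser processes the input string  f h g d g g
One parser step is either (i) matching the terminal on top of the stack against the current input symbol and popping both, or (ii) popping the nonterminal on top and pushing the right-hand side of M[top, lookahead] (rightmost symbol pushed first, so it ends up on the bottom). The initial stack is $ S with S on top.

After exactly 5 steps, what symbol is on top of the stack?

d

step 1: stack=$ S  input=f h g d g g $  — expand S ::= f B d S
step 2: stack=$ S d B f  input=f h g d g g $  — match f
step 3: stack=$ S d B  input=h g d g g $  — expand B ::= h g
step 4: stack=$ S d g h  input=h g d g g $  — match h
step 5: stack=$ S d g  input=g d g g $  — match g
Stack after step 5: $ S d (top = d).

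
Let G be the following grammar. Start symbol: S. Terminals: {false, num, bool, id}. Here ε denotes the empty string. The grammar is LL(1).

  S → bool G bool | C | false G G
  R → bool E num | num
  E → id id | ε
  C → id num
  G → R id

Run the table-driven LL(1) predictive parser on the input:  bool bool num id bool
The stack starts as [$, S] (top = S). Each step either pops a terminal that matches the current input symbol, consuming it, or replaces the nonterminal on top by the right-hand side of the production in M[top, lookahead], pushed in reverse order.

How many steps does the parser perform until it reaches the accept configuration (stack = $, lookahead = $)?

     Stack                 Input                    Action
  1  $ S                   bool bool num id bool $  expand S → bool G bool
  2  $ bool G bool         bool bool num id bool $  match bool
  3  $ bool G              bool num id bool $       expand G → R id
  4  $ bool id R           bool num id bool $       expand R → bool E num
  5  $ bool id num E bool  bool num id bool $       match bool
  6  $ bool id num E       num id bool $            expand E → ε
  7  $ bool id num         num id bool $            match num
  8  $ bool id             id bool $                match id
  9  $ bool                bool $                   match bool
Accept reached after 9 steps.

9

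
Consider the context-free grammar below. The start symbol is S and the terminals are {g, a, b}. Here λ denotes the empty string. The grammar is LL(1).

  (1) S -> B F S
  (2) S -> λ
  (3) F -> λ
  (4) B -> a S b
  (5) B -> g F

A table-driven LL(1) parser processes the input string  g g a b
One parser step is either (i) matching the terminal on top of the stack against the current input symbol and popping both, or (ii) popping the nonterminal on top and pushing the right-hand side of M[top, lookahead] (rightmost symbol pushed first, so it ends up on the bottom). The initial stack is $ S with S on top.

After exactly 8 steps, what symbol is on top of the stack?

F

step 1: stack=$ S  input=g g a b $  — expand S -> B F S
step 2: stack=$ S F B  input=g g a b $  — expand B -> g F
step 3: stack=$ S F F g  input=g g a b $  — match g
step 4: stack=$ S F F  input=g a b $  — expand F -> λ
step 5: stack=$ S F  input=g a b $  — expand F -> λ
step 6: stack=$ S  input=g a b $  — expand S -> B F S
step 7: stack=$ S F B  input=g a b $  — expand B -> g F
step 8: stack=$ S F F g  input=g a b $  — match g
Stack after step 8: $ S F F (top = F).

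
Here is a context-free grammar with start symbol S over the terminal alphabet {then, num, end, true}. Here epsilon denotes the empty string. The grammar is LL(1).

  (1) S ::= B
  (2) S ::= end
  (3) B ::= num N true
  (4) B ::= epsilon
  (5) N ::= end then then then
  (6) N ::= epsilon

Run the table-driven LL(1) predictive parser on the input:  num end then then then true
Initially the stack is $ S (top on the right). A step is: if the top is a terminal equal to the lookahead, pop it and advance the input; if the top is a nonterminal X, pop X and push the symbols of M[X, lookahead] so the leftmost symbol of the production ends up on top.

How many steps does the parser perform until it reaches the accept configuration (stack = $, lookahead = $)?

step 1: stack=$ S  input=num end then then then true $  — expand S ::= B
step 2: stack=$ B  input=num end then then then true $  — expand B ::= num N true
step 3: stack=$ true N num  input=num end then then then true $  — match num
step 4: stack=$ true N  input=end then then then true $  — expand N ::= end then then then
step 5: stack=$ true then then then end  input=end then then then true $  — match end
step 6: stack=$ true then then then  input=then then then true $  — match then
step 7: stack=$ true then then  input=then then true $  — match then
step 8: stack=$ true then  input=then true $  — match then
step 9: stack=$ true  input=true $  — match true
Accept reached after 9 steps.

9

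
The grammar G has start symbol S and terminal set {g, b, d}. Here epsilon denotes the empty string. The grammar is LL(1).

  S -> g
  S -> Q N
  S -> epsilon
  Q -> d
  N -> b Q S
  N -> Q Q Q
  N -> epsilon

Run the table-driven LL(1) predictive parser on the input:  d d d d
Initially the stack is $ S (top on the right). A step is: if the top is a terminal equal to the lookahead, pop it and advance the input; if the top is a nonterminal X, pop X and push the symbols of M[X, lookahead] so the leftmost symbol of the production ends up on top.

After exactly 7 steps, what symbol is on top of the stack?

     Stack    Input      Action
  1  $ S      d d d d $  expand S -> Q N
  2  $ N Q    d d d d $  expand Q -> d
  3  $ N d    d d d d $  match d
  4  $ N      d d d $    expand N -> Q Q Q
  5  $ Q Q Q  d d d $    expand Q -> d
  6  $ Q Q d  d d d $    match d
  7  $ Q Q    d d $      expand Q -> d
Stack after step 7: $ Q d (top = d).

d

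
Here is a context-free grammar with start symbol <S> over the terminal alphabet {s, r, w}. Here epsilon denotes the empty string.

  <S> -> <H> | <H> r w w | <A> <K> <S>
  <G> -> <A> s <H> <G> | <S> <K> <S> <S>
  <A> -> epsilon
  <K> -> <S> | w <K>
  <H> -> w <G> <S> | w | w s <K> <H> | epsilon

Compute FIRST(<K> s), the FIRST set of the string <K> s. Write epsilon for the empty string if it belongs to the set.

{r, s, w}

FIRST(<A>) = {epsilon}
FIRST(<H>) = {epsilon, w}
FIRST(<S>) = {epsilon, r, w}  (via <H>, <H> r w w, <A> <K> <S>)
FIRST(<K>) = {epsilon, r, w}  (via <S>)
FIRST(<G>) = {epsilon, r, s, w}  (via <A> s <H> <G>, <S> <K> <S> <S>)
FIRST(<K> s): take FIRST of each symbol in turn, carrying on past any symbol whose FIRST contains epsilon; result {r, s, w}.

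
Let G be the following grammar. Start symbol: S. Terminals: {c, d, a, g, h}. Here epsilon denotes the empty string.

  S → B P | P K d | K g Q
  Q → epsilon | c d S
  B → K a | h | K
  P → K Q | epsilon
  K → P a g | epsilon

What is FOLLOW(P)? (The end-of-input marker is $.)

{$, a, c, d}

FIRST(Q): from Q→epsilon we get {epsilon}; from Q→c d S we get {c}. So FIRST(Q) = {epsilon, c}.
FIRST(S): from S→B P we get {epsilon, a, c, h}; from S→P K d we get {a, c, d}; from S→K g Q we get {a, c, g}. So FIRST(S) = {epsilon, a, c, d, g, h}.
FIRST(B): from B→K a we get {a, c}; from B→h we get {h}; from B→K we get {epsilon, a, c}. So FIRST(B) = {epsilon, a, c, h}.
FIRST(P): from P→K Q we get {epsilon, a, c}; from P→epsilon we get {epsilon}. So FIRST(P) = {epsilon, a, c}.
FIRST(K): from K→P a g we get {a, c}; from K→epsilon we get {epsilon}. So FIRST(K) = {epsilon, a, c}.
FOLLOW(S) includes $ since S is the start symbol.
FOLLOW(S): in Q→c d S, the suffix after S is empty, so FOLLOW(S) ⊇ FOLLOW(Q) = {$, a, c, d}. Thus FOLLOW(S) = {$, a, c, d}.
FOLLOW(B): in S→B P, B is followed by P with FIRST {epsilon, a, c}; in S→B P, the suffix after B is nullable, so FOLLOW(B) ⊇ FOLLOW(S) = {$, a, c, d}. Thus FOLLOW(B) = {$, a, c, d}.
FOLLOW(P): in S→B P, the suffix after P is empty, so FOLLOW(P) ⊇ FOLLOW(S) = {$, a, c, d}; in S→P K d, P is followed by K d with FIRST {a, c, d}; in K→P a g, P is followed by a g with FIRST {a}. Thus FOLLOW(P) = {$, a, c, d}.
FOLLOW(Q): in S→K g Q, the suffix after Q is empty, so FOLLOW(Q) ⊇ FOLLOW(S) = {$, a, c, d}; in P→K Q, the suffix after Q is empty, so FOLLOW(Q) ⊇ FOLLOW(P) = {$, a, c, d}. Thus FOLLOW(Q) = {$, a, c, d}.
FOLLOW(K): in S→P K d, K is followed by d with FIRST {d}; in S→K g Q, K is followed by g Q with FIRST {g}; in B→K a, K is followed by a with FIRST {a}; in B→K, the suffix after K is empty, so FOLLOW(K) ⊇ FOLLOW(B) = {$, a, c, d}; in P→K Q, K is followed by Q with FIRST {epsilon, c}; in P→K Q, the suffix after K is nullable, so FOLLOW(K) ⊇ FOLLOW(P) = {$, a, c, d}. Thus FOLLOW(K) = {$, a, c, d, g}.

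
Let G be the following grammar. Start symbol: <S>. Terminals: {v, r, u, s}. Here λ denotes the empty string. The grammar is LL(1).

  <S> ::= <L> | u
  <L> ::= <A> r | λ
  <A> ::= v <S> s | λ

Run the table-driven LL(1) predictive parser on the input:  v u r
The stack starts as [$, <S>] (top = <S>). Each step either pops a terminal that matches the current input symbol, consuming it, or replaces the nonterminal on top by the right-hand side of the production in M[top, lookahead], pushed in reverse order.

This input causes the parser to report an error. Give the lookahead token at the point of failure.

r

     Stack        Input    Action
  1  $ <S>        v u r $  expand <S> ::= <L>
  2  $ <L>        v u r $  expand <L> ::= <A> r
  3  $ r <A>      v u r $  expand <A> ::= v <S> s
  4  $ r s <S> v  v u r $  match v
  5  $ r s <S>    u r $    expand <S> ::= u
  6  $ r s u      u r $    match u
  7  $ r s        r $      error: top is terminal s but lookahead is r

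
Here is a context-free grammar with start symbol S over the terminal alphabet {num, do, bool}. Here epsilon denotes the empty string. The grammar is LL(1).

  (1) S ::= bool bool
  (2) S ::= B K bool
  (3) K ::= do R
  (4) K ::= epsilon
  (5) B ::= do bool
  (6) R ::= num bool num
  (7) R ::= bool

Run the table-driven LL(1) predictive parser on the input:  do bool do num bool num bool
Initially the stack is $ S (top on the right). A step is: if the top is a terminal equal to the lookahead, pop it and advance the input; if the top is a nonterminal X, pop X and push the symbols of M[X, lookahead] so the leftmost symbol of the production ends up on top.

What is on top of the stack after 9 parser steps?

     Stack                Input                           Action
  1  $ S                  do bool do num bool num bool $  expand S ::= B K bool
  2  $ bool K B           do bool do num bool num bool $  expand B ::= do bool
  3  $ bool K bool do     do bool do num bool num bool $  match do
  4  $ bool K bool        bool do num bool num bool $     match bool
  5  $ bool K             do num bool num bool $          expand K ::= do R
  6  $ bool R do          do num bool num bool $          match do
  7  $ bool R             num bool num bool $             expand R ::= num bool num
  8  $ bool num bool num  num bool num bool $             match num
  9  $ bool num bool      bool num bool $                 match bool
Stack after step 9: $ bool num (top = num).

num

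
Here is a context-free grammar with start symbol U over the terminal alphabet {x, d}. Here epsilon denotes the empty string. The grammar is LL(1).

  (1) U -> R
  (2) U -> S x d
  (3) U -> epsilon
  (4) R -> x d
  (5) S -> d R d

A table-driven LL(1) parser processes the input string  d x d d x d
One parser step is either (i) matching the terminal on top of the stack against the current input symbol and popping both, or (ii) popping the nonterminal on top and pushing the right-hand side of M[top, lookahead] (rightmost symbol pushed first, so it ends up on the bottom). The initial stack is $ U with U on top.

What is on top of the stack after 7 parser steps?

     Stack        Input          Action
  1  $ U          d x d d x d $  expand U -> S x d
  2  $ d x S      d x d d x d $  expand S -> d R d
  3  $ d x d R d  d x d d x d $  match d
  4  $ d x d R    x d d x d $    expand R -> x d
  5  $ d x d d x  x d d x d $    match x
  6  $ d x d d    d d x d $      match d
  7  $ d x d      d x d $        match d
Stack after step 7: $ d x (top = x).

x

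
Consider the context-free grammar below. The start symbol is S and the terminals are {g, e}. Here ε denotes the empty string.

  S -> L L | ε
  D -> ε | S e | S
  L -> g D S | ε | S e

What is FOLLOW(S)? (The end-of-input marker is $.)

FIRST(S) = {ε, e, g}  (via L L)
FIRST(D) = {ε, e, g}  (via S e, S)
FIRST(L) = {ε, e, g}  (via S e)
FOLLOW(S) includes $ since S is the start symbol.
FOLLOW(S): in D->S e, S is followed by e with FIRST {e}; in D->S, the suffix after S is empty, so FOLLOW(S) ⊇ FOLLOW(D) = {$, e, g}; in L->g D S, the suffix after S is empty, so FOLLOW(S) ⊇ FOLLOW(L) = {$, e, g}; in L->S e, S is followed by e with FIRST {e}. Thus FOLLOW(S) = {$, e, g}.
FOLLOW(L): in S->L L (occurrence 1), L is followed by L with FIRST {ε, e, g}; in S->L L (occurrence 1), the suffix after L is nullable, so FOLLOW(L) ⊇ FOLLOW(S) = {$, e, g}; in S->L L (occurrence 2), the suffix after L is empty, so FOLLOW(L) ⊇ FOLLOW(S) = {$, e, g}. Thus FOLLOW(L) = {$, e, g}.
FOLLOW(D): in L->g D S, D is followed by S with FIRST {ε, e, g}; in L->g D S, the suffix after D is nullable, so FOLLOW(D) ⊇ FOLLOW(L) = {$, e, g}. Thus FOLLOW(D) = {$, e, g}.

{$, e, g}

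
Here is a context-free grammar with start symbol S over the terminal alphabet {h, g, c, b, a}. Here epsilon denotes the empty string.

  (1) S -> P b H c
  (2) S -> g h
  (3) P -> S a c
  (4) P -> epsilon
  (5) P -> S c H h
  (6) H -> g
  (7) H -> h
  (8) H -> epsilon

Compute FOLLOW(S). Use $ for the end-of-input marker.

FIRST(H) = {epsilon, g, h}
FIRST(S) = {b, g}  (via P b H c)
FIRST(P) = {epsilon, b, g}  (via S a c, S c H h)
FOLLOW(S) includes $ since S is the start symbol.
FOLLOW(S): in P->S a c, S is followed by a c with FIRST {a}; in P->S c H h, S is followed by c H h with FIRST {c}. Thus FOLLOW(S) = {$, a, c}.
FOLLOW(P): in S->P b H c, P is followed by b H c with FIRST {b}. Thus FOLLOW(P) = {b}.
FOLLOW(H): in S->P b H c, H is followed by c with FIRST {c}; in P->S c H h, H is followed by h with FIRST {h}. Thus FOLLOW(H) = {c, h}.

{$, a, c}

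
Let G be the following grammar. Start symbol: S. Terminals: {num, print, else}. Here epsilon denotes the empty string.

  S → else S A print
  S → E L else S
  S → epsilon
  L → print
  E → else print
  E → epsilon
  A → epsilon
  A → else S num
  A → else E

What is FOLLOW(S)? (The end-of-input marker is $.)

FIRST(L): from L→print we get {print}. So FIRST(L) = {print}.
FIRST(E): from E→else print we get {else}; from E→epsilon we get {epsilon}. So FIRST(E) = {epsilon, else}.
FIRST(A): from A→epsilon we get {epsilon}; from A→else S num we get {else}; from A→else E we get {else}. So FIRST(A) = {epsilon, else}.
FIRST(S): from S→else S A print we get {else}; from S→E L else S we get {else, print}; from S→epsilon we get {epsilon}. So FIRST(S) = {epsilon, else, print}.
FOLLOW(S) includes $ since S is the start symbol.
FOLLOW(S): in S→else S A print, S is followed by A print with FIRST {else, print}; in S→E L else S, the suffix after S is empty (adds nothing new); in A→else S num, S is followed by num with FIRST {num}. Thus FOLLOW(S) = {$, else, num, print}.
FOLLOW(L): in S→E L else S, L is followed by else S with FIRST {else}. Thus FOLLOW(L) = {else}.
FOLLOW(A): in S→else S A print, A is followed by print with FIRST {print}. Thus FOLLOW(A) = {print}.
FOLLOW(E): in S→E L else S, E is followed by L else S with FIRST {print}; in A→else E, the suffix after E is empty, so FOLLOW(E) ⊇ FOLLOW(A) = {print}. Thus FOLLOW(E) = {print}.

{$, else, num, print}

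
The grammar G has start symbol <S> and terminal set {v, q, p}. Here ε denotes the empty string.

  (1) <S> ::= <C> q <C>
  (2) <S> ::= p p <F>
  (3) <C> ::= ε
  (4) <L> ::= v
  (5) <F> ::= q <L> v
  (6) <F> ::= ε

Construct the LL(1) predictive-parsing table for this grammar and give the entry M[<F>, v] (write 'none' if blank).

FIRST(<C>): from <C>::=ε we get {ε}. So FIRST(<C>) = {ε}.
FIRST(<L>): from <L>::=v we get {v}. So FIRST(<L>) = {v}.
FIRST(<F>): from <F>::=q <L> v we get {q}; from <F>::=ε we get {ε}. So FIRST(<F>) = {ε, q}.
FIRST(<S>): from <S>::=<C> q <C> we get {q}; from <S>::=p p <F> we get {p}. So FIRST(<S>) = {p, q}.
FOLLOW(<S>) includes $ since <S> is the start symbol.
FOLLOW(<S>): <S> appears on no right-hand side. Thus FOLLOW(<S>) = {$}.
FOLLOW(<F>): in <S>::=p p <F>, the suffix after <F> is empty, so FOLLOW(<F>) ⊇ FOLLOW(<S>) = {$}. Thus FOLLOW(<F>) = {$}.
For <F> ::= q <L> v: FIRST(q <L> v) = {q}, so it goes in M[<F>, t] for t ∈ {q}.
For <F> ::= ε: FIRST(ε) = {ε}, so it goes in M[<F>, t] for t ∈ {}; since ε ∈ FIRST, also for every t ∈ FOLLOW(<F>) = {$}.
None of these place a production in M[<F>, v].

none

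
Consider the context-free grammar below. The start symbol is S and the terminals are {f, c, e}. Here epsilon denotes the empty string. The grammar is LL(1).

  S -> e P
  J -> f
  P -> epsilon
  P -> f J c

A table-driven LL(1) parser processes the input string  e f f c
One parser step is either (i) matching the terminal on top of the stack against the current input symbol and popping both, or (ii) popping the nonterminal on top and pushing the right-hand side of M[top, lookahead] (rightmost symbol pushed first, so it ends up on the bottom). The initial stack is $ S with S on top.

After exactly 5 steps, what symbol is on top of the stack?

step 1: stack=$ S  input=e f f c $  — expand S -> e P
step 2: stack=$ P e  input=e f f c $  — match e
step 3: stack=$ P  input=f f c $  — expand P -> f J c
step 4: stack=$ c J f  input=f f c $  — match f
step 5: stack=$ c J  input=f c $  — expand J -> f
Stack after step 5: $ c f (top = f).

f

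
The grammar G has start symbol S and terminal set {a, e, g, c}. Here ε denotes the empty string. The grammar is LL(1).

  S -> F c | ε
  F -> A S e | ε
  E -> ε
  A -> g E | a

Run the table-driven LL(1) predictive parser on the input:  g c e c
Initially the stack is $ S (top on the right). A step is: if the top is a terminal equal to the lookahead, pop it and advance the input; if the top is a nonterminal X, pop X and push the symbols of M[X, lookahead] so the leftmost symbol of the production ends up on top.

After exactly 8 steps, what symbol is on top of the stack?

e

step 1: stack=$ S  input=g c e c $  — expand S -> F c
step 2: stack=$ c F  input=g c e c $  — expand F -> A S e
step 3: stack=$ c e S A  input=g c e c $  — expand A -> g E
step 4: stack=$ c e S E g  input=g c e c $  — match g
step 5: stack=$ c e S E  input=c e c $  — expand E -> ε
step 6: stack=$ c e S  input=c e c $  — expand S -> F c
step 7: stack=$ c e c F  input=c e c $  — expand F -> ε
step 8: stack=$ c e c  input=c e c $  — match c
Stack after step 8: $ c e (top = e).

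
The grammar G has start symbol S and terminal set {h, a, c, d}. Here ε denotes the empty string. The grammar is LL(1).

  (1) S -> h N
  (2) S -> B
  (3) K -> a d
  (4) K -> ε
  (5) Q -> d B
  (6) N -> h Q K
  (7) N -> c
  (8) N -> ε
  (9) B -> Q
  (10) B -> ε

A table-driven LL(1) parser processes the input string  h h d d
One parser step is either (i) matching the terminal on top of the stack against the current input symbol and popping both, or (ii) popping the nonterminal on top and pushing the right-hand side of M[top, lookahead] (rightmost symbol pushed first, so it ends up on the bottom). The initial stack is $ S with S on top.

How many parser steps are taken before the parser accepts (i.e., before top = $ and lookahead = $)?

11

step 1: stack=$ S  input=h h d d $  — expand S -> h N
step 2: stack=$ N h  input=h h d d $  — match h
step 3: stack=$ N  input=h d d $  — expand N -> h Q K
step 4: stack=$ K Q h  input=h d d $  — match h
step 5: stack=$ K Q  input=d d $  — expand Q -> d B
step 6: stack=$ K B d  input=d d $  — match d
step 7: stack=$ K B  input=d $  — expand B -> Q
step 8: stack=$ K Q  input=d $  — expand Q -> d B
step 9: stack=$ K B d  input=d $  — match d
step 10: stack=$ K B  input=$  — expand B -> ε
step 11: stack=$ K  input=$  — expand K -> ε
Accept reached after 11 steps.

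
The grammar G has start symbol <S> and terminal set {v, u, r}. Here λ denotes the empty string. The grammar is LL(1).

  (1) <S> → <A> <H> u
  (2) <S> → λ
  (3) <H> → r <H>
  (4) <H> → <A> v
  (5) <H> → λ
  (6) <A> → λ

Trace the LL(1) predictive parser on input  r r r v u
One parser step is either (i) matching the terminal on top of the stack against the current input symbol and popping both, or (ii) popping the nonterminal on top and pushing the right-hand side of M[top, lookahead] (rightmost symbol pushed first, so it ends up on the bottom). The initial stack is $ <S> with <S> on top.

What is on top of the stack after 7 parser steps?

r

     Stack        Input        Action
  1  $ <S>        r r r v u $  expand <S> → <A> <H> u
  2  $ u <H> <A>  r r r v u $  expand <A> → λ
  3  $ u <H>      r r r v u $  expand <H> → r <H>
  4  $ u <H> r    r r r v u $  match r
  5  $ u <H>      r r v u $    expand <H> → r <H>
  6  $ u <H> r    r r v u $    match r
  7  $ u <H>      r v u $      expand <H> → r <H>
Stack after step 7: $ u <H> r (top = r).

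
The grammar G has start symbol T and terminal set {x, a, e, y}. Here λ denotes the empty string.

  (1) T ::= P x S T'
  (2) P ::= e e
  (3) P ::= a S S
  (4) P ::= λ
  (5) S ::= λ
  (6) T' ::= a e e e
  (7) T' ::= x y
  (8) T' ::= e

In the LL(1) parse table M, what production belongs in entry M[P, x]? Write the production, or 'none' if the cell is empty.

P ::= λ

FIRST(P): from P::=e e we get {e}; from P::=a S S we get {a}; from P::=λ we get {λ}. So FIRST(P) = {λ, a, e}.
FIRST(S): from S::=λ we get {λ}. So FIRST(S) = {λ}.
FIRST(T'): from T'::=a e e e we get {a}; from T'::=x y we get {x}; from T'::=e we get {e}. So FIRST(T') = {a, e, x}.
FIRST(T): from T::=P x S T' we get {a, e, x}. So FIRST(T) = {a, e, x}.
FOLLOW(T) includes $ since T is the start symbol.
FOLLOW(P): in T::=P x S T', P is followed by x S T' with FIRST {x}. Thus FOLLOW(P) = {x}.
For P ::= e e: FIRST(e e) = {e}, so it goes in M[P, t] for t ∈ {e}.
For P ::= a S S: FIRST(a S S) = {a}, so it goes in M[P, t] for t ∈ {a}.
For P ::= λ: FIRST(λ) = {λ}, so it goes in M[P, t] for t ∈ {}; since λ ∈ FIRST, also for every t ∈ FOLLOW(P) = {x}.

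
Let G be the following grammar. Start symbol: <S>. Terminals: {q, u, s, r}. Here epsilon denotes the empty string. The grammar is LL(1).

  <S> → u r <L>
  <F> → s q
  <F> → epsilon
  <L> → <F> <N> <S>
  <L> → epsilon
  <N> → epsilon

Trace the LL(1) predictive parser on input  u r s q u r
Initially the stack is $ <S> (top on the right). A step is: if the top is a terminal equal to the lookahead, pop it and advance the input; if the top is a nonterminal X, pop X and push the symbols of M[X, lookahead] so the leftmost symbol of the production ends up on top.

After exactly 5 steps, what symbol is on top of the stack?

     Stack          Input          Action
  1  $ <S>          u r s q u r $  expand <S> → u r <L>
  2  $ <L> r u      u r s q u r $  match u
  3  $ <L> r        r s q u r $    match r
  4  $ <L>          s q u r $      expand <L> → <F> <N> <S>
  5  $ <S> <N> <F>  s q u r $      expand <F> → s q
Stack after step 5: $ <S> <N> q s (top = s).

s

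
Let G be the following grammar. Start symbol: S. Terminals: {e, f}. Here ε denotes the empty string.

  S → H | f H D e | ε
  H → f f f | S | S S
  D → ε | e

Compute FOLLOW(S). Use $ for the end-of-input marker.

{$, e, f}

FIRST(D) = {ε, e}
FIRST(S) = {ε, f}  (via H)
FIRST(H) = {ε, f}  (via S, S S)
FOLLOW(S) includes $ since S is the start symbol.
FOLLOW(D): in S→f H D e, D is followed by e with FIRST {e}. Thus FOLLOW(D) = {e}.
FOLLOW(S): in H→S, the suffix after S is empty, so FOLLOW(S) ⊇ FOLLOW(H) = {$, e, f}; in H→S S (occurrence 1), S is followed by S with FIRST {ε, f}; in H→S S (occurrence 1), the suffix after S is nullable, so FOLLOW(S) ⊇ FOLLOW(H) = {$, e, f}; in H→S S (occurrence 2), the suffix after S is empty, so FOLLOW(S) ⊇ FOLLOW(H) = {$, e, f}. Thus FOLLOW(S) = {$, e, f}.
FOLLOW(H): in S→H, the suffix after H is empty, so FOLLOW(H) ⊇ FOLLOW(S) = {$, e, f}; in S→f H D e, H is followed by D e with FIRST {e}. Thus FOLLOW(H) = {$, e, f}.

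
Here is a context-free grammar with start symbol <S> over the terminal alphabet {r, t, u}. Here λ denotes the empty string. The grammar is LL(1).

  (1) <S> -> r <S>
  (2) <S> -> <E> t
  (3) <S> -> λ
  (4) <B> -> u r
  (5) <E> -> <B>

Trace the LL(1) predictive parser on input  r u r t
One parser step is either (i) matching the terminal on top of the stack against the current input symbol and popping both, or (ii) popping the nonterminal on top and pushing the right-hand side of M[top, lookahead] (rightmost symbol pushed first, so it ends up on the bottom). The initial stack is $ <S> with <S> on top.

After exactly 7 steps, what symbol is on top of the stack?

t

     Stack    Input      Action
  1  $ <S>    r u r t $  expand <S> -> r <S>
  2  $ <S> r  r u r t $  match r
  3  $ <S>    u r t $    expand <S> -> <E> t
  4  $ t <E>  u r t $    expand <E> -> <B>
  5  $ t <B>  u r t $    expand <B> -> u r
  6  $ t r u  u r t $    match u
  7  $ t r    r t $      match r
Stack after step 7: $ t (top = t).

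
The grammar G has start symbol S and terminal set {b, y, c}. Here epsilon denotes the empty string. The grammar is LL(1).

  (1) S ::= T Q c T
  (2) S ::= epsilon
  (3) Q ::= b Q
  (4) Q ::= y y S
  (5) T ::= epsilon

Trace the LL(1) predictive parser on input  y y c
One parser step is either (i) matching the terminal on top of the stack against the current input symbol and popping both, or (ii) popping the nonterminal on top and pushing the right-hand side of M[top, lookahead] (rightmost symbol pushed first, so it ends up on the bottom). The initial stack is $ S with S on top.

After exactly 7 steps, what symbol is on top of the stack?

     Stack        Input    Action
  1  $ S          y y c $  expand S ::= T Q c T
  2  $ T c Q T    y y c $  expand T ::= epsilon
  3  $ T c Q      y y c $  expand Q ::= y y S
  4  $ T c S y y  y y c $  match y
  5  $ T c S y    y c $    match y
  6  $ T c S      c $      expand S ::= epsilon
  7  $ T c        c $      match c
Stack after step 7: $ T (top = T).

T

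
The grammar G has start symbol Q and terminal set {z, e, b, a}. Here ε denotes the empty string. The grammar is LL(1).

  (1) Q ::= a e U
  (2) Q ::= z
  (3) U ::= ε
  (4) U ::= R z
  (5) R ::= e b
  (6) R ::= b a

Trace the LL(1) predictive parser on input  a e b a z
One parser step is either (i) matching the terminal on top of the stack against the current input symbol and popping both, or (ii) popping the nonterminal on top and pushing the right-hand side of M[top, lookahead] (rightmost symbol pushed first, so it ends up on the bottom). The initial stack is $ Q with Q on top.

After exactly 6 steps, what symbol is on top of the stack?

step 1: stack=$ Q  input=a e b a z $  — expand Q ::= a e U
step 2: stack=$ U e a  input=a e b a z $  — match a
step 3: stack=$ U e  input=e b a z $  — match e
step 4: stack=$ U  input=b a z $  — expand U ::= R z
step 5: stack=$ z R  input=b a z $  — expand R ::= b a
step 6: stack=$ z a b  input=b a z $  — match b
Stack after step 6: $ z a (top = a).

a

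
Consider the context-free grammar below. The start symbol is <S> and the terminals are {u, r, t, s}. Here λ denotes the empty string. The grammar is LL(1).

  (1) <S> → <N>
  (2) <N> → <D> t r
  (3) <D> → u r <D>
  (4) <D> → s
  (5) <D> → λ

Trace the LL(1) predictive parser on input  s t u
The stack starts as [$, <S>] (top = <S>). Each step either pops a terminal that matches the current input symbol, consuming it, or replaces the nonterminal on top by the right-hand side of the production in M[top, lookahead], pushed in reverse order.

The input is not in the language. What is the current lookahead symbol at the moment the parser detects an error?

step 1: stack=$ <S>  input=s t u $  — expand <S> → <N>
step 2: stack=$ <N>  input=s t u $  — expand <N> → <D> t r
step 3: stack=$ r t <D>  input=s t u $  — expand <D> → s
step 4: stack=$ r t s  input=s t u $  — match s
step 5: stack=$ r t  input=t u $  — match t
step 6: stack=$ r  input=u $  — error: top is terminal r but lookahead is u

u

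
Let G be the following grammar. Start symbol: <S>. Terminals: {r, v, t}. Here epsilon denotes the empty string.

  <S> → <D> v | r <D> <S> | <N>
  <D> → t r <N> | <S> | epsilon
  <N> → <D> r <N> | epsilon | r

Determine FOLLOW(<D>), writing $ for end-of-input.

FIRST(<S>): from <S>→<D> v we get {r, t, v}; from <S>→r <D> <S> we get {r}; from <S>→<N> we get {epsilon, r, t, v}. So FIRST(<S>) = {epsilon, r, t, v}.
FIRST(<D>): from <D>→t r <N> we get {t}; from <D>→<S> we get {epsilon, r, t, v}; from <D>→epsilon we get {epsilon}. So FIRST(<D>) = {epsilon, r, t, v}.
FIRST(<N>): from <N>→<D> r <N> we get {r, t, v}; from <N>→epsilon we get {epsilon}; from <N>→r we get {r}. So FIRST(<N>) = {epsilon, r, t, v}.
FOLLOW(<S>) includes $ since <S> is the start symbol.
FOLLOW(<S>): in <S>→r <D> <S>, the suffix after <S> is empty (adds nothing new); in <D>→<S>, the suffix after <S> is empty, so FOLLOW(<S>) ⊇ FOLLOW(<D>) = {$, r, t, v}. Thus FOLLOW(<S>) = {$, r, t, v}.
FOLLOW(<D>): in <S>→<D> v, <D> is followed by v with FIRST {v}; in <S>→r <D> <S>, <D> is followed by <S> with FIRST {epsilon, r, t, v}; in <S>→r <D> <S>, the suffix after <D> is nullable, so FOLLOW(<D>) ⊇ FOLLOW(<S>) = {$, r, t, v}; in <N>→<D> r <N>, <D> is followed by r <N> with FIRST {r}. Thus FOLLOW(<D>) = {$, r, t, v}.
FOLLOW(<N>): in <S>→<N>, the suffix after <N> is empty, so FOLLOW(<N>) ⊇ FOLLOW(<S>) = {$, r, t, v}; in <D>→t r <N>, the suffix after <N> is empty, so FOLLOW(<N>) ⊇ FOLLOW(<D>) = {$, r, t, v}; in <N>→<D> r <N>, the suffix after <N> is empty (adds nothing new). Thus FOLLOW(<N>) = {$, r, t, v}.

{$, r, t, v}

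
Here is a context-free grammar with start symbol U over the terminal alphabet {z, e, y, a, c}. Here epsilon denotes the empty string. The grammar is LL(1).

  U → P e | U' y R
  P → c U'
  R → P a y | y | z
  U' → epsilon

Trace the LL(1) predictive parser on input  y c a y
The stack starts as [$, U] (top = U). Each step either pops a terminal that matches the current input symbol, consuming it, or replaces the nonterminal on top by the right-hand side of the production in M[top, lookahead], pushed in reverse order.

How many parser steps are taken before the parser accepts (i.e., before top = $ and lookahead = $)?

     Stack       Input      Action
  1  $ U         y c a y $  expand U → U' y R
  2  $ R y U'    y c a y $  expand U' → epsilon
  3  $ R y       y c a y $  match y
  4  $ R         c a y $    expand R → P a y
  5  $ y a P     c a y $    expand P → c U'
  6  $ y a U' c  c a y $    match c
  7  $ y a U'    a y $      expand U' → epsilon
  8  $ y a       a y $      match a
  9  $ y         y $        match y
Accept reached after 9 steps.

9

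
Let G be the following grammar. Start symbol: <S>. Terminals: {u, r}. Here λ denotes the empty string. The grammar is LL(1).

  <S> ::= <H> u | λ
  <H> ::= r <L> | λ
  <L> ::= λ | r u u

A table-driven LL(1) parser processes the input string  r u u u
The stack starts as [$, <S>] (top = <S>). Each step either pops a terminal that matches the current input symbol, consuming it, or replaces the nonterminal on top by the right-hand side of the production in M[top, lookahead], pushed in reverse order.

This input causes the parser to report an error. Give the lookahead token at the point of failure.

step 1: stack=$ <S>  input=r u u u $  — expand <S> ::= <H> u
step 2: stack=$ u <H>  input=r u u u $  — expand <H> ::= r <L>
step 3: stack=$ u <L> r  input=r u u u $  — match r
step 4: stack=$ u <L>  input=u u u $  — expand <L> ::= λ
step 5: stack=$ u  input=u u u $  — match u
step 6: stack=$  input=u u $  — error: stack empty but input remains

u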